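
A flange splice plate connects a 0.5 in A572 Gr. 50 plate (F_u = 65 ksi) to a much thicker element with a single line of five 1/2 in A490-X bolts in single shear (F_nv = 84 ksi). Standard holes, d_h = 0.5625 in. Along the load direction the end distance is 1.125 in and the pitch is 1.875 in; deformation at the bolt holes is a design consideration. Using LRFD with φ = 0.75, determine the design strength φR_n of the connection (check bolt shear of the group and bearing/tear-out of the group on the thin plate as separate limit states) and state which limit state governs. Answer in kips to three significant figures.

61.9 kips (bolt shear governs)

Bolt shear: A_b = π·0.5²/4 = 0.1963 in²; R_n = 84 × 0.1963 × 5 × 1 = 82.47 kips → 0.75 × 82.47 = 61.9 kips.
Bearing (1.2 l_c t F_u ≤ 2.4 d t F_u): upper limit = 2.4·0.5·0.5·65 = 39 kips.
  Edge l_c = 1.125 − 0.5625/2 = 0.8438 → r_n = 32.91 kips; interior l_c = 1.875 − 0.5625 = 1.312 → r_n = 39 kips.
  R_n,bearing = 1·32.91 + 4·39 = 188.9 kips → 0.75 × 188.9 = 142 kips.
Bolt shear governs: 61.9 kips.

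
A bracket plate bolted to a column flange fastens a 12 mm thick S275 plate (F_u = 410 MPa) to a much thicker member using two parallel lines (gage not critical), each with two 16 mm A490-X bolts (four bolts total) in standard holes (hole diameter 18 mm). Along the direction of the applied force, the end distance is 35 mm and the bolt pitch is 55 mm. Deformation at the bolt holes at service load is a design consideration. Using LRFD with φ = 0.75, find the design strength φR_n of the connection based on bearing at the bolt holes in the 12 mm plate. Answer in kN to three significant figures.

514 kN

Per bolt r_n = 1.2 l_c t F_u ≤ 2.4 d t F_u; upper limit = 2.4 × 16 × 12 × 410 / 1000 = 188.9 kN.
Edge bolt: l_c = 35 − 18/2 = 26 mm → 1.2 × 26 × 12 × 410 / 1000 = 153.5 → r_n = 153.5 kN.
Interior bolts: l_c = 55 − 18 = 37 mm → 1.2 × 37 × 12 × 410 / 1000 = 218.4 → r_n = 188.9 kN.
R_n = 2 × 153.5 + 2 × 188.9 = 684.9 kN.
Design strength φR_n = 0.75 × 684.9 = 514 kN.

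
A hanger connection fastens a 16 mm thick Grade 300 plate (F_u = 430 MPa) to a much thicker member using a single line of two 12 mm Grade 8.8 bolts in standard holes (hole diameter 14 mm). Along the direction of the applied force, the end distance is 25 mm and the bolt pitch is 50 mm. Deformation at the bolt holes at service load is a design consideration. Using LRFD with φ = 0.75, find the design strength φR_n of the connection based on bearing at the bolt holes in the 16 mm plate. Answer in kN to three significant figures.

260 kN

Per bolt r_n = 1.2 l_c t F_u ≤ 2.4 d t F_u; upper limit = 2.4 × 12 × 16 × 430 / 1000 = 198.1 kN.
Edge bolt: l_c = 25 − 14/2 = 18 mm → 1.2 × 18 × 16 × 430 / 1000 = 148.6 → r_n = 148.6 kN.
Interior bolts: l_c = 50 − 14 = 36 mm → 1.2 × 36 × 16 × 430 / 1000 = 297.2 → r_n = 198.1 kN.
R_n = 1 × 148.6 + 1 × 198.1 = 346.8 kN.
Design strength φR_n = 0.75 × 346.8 = 260 kN.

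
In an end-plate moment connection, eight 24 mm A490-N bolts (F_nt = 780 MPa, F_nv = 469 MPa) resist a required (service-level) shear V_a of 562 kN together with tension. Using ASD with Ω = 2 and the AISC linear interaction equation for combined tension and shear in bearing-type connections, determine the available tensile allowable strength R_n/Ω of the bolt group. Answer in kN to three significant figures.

900 kN

A_b = π·24²/4 = 452.4 mm²; f_rv = 562 × 1000 / (8 × 452.4) = 155.3 MPa.
F'_nt = 1.3 F_nt − (Ω F_nt / F_nv) f_rv = 1.3·780 − (2·780/469)·155.3 = 497.5 MPa, capped at F_nt → F'_nt = 497.5 MPa.
R_n = F'_nt · A_b · n = 497.5 × 452.4 × 8 / 1000 = 1800 kN.
Allowable strength R_n/Ω = 1800 / 2 = 900 kN.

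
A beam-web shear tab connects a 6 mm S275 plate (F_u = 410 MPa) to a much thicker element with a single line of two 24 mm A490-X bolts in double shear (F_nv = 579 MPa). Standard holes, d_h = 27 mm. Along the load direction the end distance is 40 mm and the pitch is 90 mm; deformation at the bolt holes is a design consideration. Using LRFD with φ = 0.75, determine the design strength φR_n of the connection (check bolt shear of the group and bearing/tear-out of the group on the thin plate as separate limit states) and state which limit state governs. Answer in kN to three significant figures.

Bolt shear: A_b = π·24²/4 = 452.4 mm²; R_n = 579 × 452.4 × 2 × 2 / 1000 = 1048 kN → 0.75 × 1048 = 786 kN.
Bearing (1.2 l_c t F_u ≤ 2.4 d t F_u): upper limit = 2.4·24·6·410 / 1000 = 141.7 kN.
  Edge l_c = 40 − 27/2 = 26.5 → r_n = 78.23 kN; interior l_c = 90 − 27 = 63 → r_n = 141.7 kN.
  R_n,bearing = 1·78.23 + 1·141.7 = 219.9 kN → 0.75 × 219.9 = 165 kN.
Bearing governs: 165 kN.

165 kN (bearing governs)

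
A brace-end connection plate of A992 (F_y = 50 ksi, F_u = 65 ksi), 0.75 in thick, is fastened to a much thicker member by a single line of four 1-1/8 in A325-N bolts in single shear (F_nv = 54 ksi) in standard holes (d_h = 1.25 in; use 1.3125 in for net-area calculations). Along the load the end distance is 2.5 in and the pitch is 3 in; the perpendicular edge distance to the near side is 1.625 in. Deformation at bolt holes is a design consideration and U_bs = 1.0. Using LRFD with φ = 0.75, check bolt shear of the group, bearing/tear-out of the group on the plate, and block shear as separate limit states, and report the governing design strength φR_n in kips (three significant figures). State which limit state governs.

Bolt shear: A_b = π·1.125²/4 = 0.994 in²; R_n = 54 × 0.994 × 4 × 1 = 214.7 kips → 0.75 × 214.7 = 161 kips.
Bearing: edge l_c = 1.875, r_n = 109.7 kips; interior l_c = 1.75, r_n = 102.4 kips; R_n = 109.7 + 3·102.4 = 416.8 kips → 313 kips.
Block shear: A_gv = 8.625, A_nv = 5.18, A_nt = 0.7266 in²; R_n = min(0.6F_uA_nv, 0.6F_yA_gv) + U_bs·F_u·A_nt = 249.2 kips → 187 kips.
Bolt shear governs: 161 kips.

161 kips (bolt shear governs)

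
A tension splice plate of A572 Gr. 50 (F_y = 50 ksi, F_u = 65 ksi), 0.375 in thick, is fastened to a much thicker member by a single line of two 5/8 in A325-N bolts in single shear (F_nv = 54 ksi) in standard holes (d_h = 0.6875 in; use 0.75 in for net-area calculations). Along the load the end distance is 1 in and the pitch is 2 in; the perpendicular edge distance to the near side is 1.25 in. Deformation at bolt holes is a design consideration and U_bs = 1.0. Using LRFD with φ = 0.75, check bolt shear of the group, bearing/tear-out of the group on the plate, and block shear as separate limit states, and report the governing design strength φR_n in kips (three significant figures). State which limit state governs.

24.9 kips (bolt shear governs)

Bolt shear: A_b = π·0.625²/4 = 0.3068 in²; R_n = 54 × 0.3068 × 2 × 1 = 33.13 kips → 0.75 × 33.13 = 24.9 kips.
Bearing: edge l_c = 0.6562, r_n = 19.2 kips; interior l_c = 1.312, r_n = 36.56 kips; R_n = 19.2 + 1·36.56 = 55.76 kips → 41.8 kips.
Block shear: A_gv = 1.125, A_nv = 0.7031, A_nt = 0.3281 in²; R_n = min(0.6F_uA_nv, 0.6F_yA_gv) + U_bs·F_u·A_nt = 48.75 kips → 36.6 kips.
Bolt shear governs: 24.9 kips.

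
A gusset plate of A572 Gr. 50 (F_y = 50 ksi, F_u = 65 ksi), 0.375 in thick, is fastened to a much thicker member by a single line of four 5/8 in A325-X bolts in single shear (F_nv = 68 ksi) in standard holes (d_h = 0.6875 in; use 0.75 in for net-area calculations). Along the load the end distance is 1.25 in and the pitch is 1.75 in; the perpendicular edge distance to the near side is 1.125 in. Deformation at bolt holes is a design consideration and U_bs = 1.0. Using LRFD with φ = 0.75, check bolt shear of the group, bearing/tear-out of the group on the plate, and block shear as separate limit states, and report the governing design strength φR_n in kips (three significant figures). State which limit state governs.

56.2 kips (block shear governs)

Bolt shear: A_b = π·0.625²/4 = 0.3068 in²; R_n = 68 × 0.3068 × 4 × 1 = 83.45 kips → 0.75 × 83.45 = 62.6 kips.
Bearing: edge l_c = 0.9062, r_n = 26.51 kips; interior l_c = 1.062, r_n = 31.08 kips; R_n = 26.51 + 3·31.08 = 119.7 kips → 89.8 kips.
Block shear: A_gv = 2.438, A_nv = 1.453, A_nt = 0.2812 in²; R_n = min(0.6F_uA_nv, 0.6F_yA_gv) + U_bs·F_u·A_nt = 74.95 kips → 56.2 kips.
Block shear governs: 56.2 kips.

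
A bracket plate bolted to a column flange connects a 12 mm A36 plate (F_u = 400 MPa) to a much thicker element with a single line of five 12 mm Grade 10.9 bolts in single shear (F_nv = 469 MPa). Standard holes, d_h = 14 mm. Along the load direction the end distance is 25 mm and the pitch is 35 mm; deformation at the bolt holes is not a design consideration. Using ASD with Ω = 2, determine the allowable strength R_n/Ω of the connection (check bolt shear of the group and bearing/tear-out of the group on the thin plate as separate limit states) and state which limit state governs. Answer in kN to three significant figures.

Bolt shear: A_b = π·12²/4 = 113.1 mm²; R_n = 469 × 113.1 × 5 × 1 / 1000 = 265.2 kN → 265.2 / 2 = 133 kN.
Bearing (1.5 l_c t F_u ≤ 3.0 d t F_u): upper limit = 3.0·12·12·400 / 1000 = 172.8 kN.
  Edge l_c = 25 − 14/2 = 18 → r_n = 129.6 kN; interior l_c = 35 − 14 = 21 → r_n = 151.2 kN.
  R_n,bearing = 1·129.6 + 4·151.2 = 734.4 kN → 734.4 / 2 = 367 kN.
Bolt shear governs: 133 kN.

133 kN (bolt shear governs)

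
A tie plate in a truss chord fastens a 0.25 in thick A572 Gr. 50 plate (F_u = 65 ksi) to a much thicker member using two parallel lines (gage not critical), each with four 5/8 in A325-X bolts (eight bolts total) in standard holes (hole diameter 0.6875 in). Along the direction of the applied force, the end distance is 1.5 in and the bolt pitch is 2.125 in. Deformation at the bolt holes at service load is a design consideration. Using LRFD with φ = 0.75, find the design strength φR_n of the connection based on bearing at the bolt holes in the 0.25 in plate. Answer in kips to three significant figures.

144 kips

Per bolt r_n = 1.2 l_c t F_u ≤ 2.4 d t F_u; upper limit = 2.4 × 0.625 × 0.25 × 65 = 24.38 kips.
Edge bolt: l_c = 1.5 − 0.6875/2 = 1.156 in → 1.2 × 1.156 × 0.25 × 65 = 22.55 → r_n = 22.55 kips.
Interior bolts: l_c = 2.125 − 0.6875 = 1.438 in → 1.2 × 1.438 × 0.25 × 65 = 28.03 → r_n = 24.38 kips.
R_n = 2 × 22.55 + 6 × 24.38 = 191.3 kips.
Design strength φR_n = 0.75 × 191.3 = 144 kips.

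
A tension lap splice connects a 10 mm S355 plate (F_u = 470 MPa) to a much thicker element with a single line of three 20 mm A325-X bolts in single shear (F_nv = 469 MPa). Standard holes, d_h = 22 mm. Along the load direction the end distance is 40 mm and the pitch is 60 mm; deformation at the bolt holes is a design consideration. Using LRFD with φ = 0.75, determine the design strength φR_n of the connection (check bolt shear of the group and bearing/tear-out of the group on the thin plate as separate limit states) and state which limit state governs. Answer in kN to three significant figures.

Bolt shear: A_b = π·20²/4 = 314.2 mm²; R_n = 469 × 314.2 × 3 × 1 / 1000 = 442 kN → 0.75 × 442 = 332 kN.
Bearing (1.2 l_c t F_u ≤ 2.4 d t F_u): upper limit = 2.4·20·10·470 / 1000 = 225.6 kN.
  Edge l_c = 40 − 22/2 = 29 → r_n = 163.6 kN; interior l_c = 60 − 22 = 38 → r_n = 214.3 kN.
  R_n,bearing = 1·163.6 + 2·214.3 = 592.2 kN → 0.75 × 592.2 = 444 kN.
Bolt shear governs: 332 kN.

332 kN (bolt shear governs)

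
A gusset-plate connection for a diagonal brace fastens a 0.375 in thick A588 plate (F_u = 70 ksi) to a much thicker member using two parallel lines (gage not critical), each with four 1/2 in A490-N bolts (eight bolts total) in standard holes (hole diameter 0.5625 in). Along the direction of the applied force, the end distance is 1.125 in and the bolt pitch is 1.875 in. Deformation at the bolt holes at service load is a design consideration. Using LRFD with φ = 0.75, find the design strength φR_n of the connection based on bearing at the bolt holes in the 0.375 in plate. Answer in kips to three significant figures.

182 kips

Per bolt r_n = 1.2 l_c t F_u ≤ 2.4 d t F_u; upper limit = 2.4 × 0.5 × 0.375 × 70 = 31.5 kips.
Edge bolt: l_c = 1.125 − 0.5625/2 = 0.8438 in → 1.2 × 0.8438 × 0.375 × 70 = 26.58 → r_n = 26.58 kips.
Interior bolts: l_c = 1.875 − 0.5625 = 1.312 in → 1.2 × 1.312 × 0.375 × 70 = 41.34 → r_n = 31.5 kips.
R_n = 2 × 26.58 + 6 × 31.5 = 242.2 kips.
Design strength φR_n = 0.75 × 242.2 = 182 kips.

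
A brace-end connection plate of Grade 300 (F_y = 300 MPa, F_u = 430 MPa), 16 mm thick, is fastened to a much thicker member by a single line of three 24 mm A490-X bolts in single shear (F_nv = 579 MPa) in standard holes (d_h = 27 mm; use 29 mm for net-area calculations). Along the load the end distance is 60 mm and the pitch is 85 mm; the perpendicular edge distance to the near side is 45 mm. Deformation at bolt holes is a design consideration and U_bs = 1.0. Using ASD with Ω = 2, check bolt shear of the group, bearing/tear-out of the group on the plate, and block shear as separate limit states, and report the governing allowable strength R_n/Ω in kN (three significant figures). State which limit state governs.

Bolt shear: A_b = π·24²/4 = 452.4 mm²; R_n = 579 × 452.4 × 3 × 1 / 1000 = 785.8 kN → 785.8 / 2 = 393 kN.
Bearing: edge l_c = 46.5, r_n = 383.9 kN; interior l_c = 58, r_n = 396.3 kN; R_n = 383.9 + 2·396.3 = 1176 kN → 588 kN.
Block shear: A_gv = 3680, A_nv = 2520, A_nt = 488 mm²; R_n = min(0.6F_uA_nv, 0.6F_yA_gv) + U_bs·F_u·A_nt = 860 kN → 430 kN.
Bolt shear governs: 393 kN.

393 kN (bolt shear governs)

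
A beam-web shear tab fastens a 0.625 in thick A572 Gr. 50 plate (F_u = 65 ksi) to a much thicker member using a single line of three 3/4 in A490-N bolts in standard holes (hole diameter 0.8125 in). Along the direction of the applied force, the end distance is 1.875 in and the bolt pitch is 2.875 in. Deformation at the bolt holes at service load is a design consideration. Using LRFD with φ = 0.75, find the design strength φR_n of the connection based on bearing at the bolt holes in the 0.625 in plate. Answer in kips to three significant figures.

Per bolt r_n = 1.2 l_c t F_u ≤ 2.4 d t F_u; upper limit = 2.4 × 0.75 × 0.625 × 65 = 73.12 kips.
Edge bolt: l_c = 1.875 − 0.8125/2 = 1.469 in → 1.2 × 1.469 × 0.625 × 65 = 71.6 → r_n = 71.6 kips.
Interior bolts: l_c = 2.875 − 0.8125 = 2.062 in → 1.2 × 2.062 × 0.625 × 65 = 100.5 → r_n = 73.12 kips.
R_n = 1 × 71.6 + 2 × 73.12 = 217.9 kips.
Design strength φR_n = 0.75 × 217.9 = 163 kips.

163 kips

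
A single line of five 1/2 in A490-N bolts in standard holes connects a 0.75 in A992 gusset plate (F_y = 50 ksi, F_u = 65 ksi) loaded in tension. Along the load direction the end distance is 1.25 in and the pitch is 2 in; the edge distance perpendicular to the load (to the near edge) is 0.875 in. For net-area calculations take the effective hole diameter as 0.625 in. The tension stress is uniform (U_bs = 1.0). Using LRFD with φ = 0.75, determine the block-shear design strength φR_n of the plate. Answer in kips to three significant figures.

162 kips

Shear plane L_v = 1.25 + 4·2 = 9.25 in; A_gv = 9.25 × 0.75 = 6.938 in².
A_nv = (9.25 − 4.5·0.625) × 0.75 = 4.828 in².
A_nt = (0.875 − 0.5·0.625) × 0.75 = 0.4219 in².
0.6 F_u A_nv = 188.3 kips; 0.6 F_y A_gv = 208.1 kips → shear rupture governs the shear term.
R_n = 188.3 + 1.0 × 65 × 0.4219 = 215.7 kips.
Design strength φR_n = 0.75 × 215.7 = 162 kips.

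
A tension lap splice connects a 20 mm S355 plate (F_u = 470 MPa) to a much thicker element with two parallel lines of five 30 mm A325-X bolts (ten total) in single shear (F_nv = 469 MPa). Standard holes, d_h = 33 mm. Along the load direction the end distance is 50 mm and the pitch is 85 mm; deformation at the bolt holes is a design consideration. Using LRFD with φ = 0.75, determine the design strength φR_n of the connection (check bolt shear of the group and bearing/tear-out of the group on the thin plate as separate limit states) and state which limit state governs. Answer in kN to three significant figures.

Bolt shear: A_b = π·30²/4 = 706.9 mm²; R_n = 469 × 706.9 × 10 × 1 / 1000 = 3315 kN → 0.75 × 3315 = 2490 kN.
Bearing (1.2 l_c t F_u ≤ 2.4 d t F_u): upper limit = 2.4·30·20·470 / 1000 = 676.8 kN.
  Edge l_c = 50 − 33/2 = 33.5 → r_n = 377.9 kN; interior l_c = 85 − 33 = 52 → r_n = 586.6 kN.
  R_n,bearing = 2·377.9 + 8·586.6 = 5448 kN → 0.75 × 5448 = 4090 kN.
Bolt shear governs: 2490 kN.

2490 kN (bolt shear governs)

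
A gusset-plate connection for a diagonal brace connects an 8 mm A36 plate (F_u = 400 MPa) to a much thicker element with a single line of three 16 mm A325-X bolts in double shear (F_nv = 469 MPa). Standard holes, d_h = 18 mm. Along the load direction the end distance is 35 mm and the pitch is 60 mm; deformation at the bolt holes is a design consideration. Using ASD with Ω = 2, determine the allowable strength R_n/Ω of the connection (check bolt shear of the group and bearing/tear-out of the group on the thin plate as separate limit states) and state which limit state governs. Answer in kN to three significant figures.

173 kN (bearing governs)

Bolt shear: A_b = π·16²/4 = 201.1 mm²; R_n = 469 × 201.1 × 3 × 2 / 1000 = 565.8 kN → 565.8 / 2 = 283 kN.
Bearing (1.2 l_c t F_u ≤ 2.4 d t F_u): upper limit = 2.4·16·8·400 / 1000 = 122.9 kN.
  Edge l_c = 35 − 18/2 = 26 → r_n = 99.84 kN; interior l_c = 60 − 18 = 42 → r_n = 122.9 kN.
  R_n,bearing = 1·99.84 + 2·122.9 = 345.6 kN → 345.6 / 2 = 173 kN.
Bearing governs: 173 kN.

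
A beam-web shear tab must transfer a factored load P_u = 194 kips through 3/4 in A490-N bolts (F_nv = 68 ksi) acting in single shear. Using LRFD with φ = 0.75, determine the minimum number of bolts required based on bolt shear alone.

A_b = π·0.75²/4 = 0.4418 in².
Per-bolt design strength φR_n = 0.75 × 68 × 0.4418 × 1 = 22.53 kips.
n ≥ 194 / 22.53 = 8.61 → use 9 bolts.

9 bolts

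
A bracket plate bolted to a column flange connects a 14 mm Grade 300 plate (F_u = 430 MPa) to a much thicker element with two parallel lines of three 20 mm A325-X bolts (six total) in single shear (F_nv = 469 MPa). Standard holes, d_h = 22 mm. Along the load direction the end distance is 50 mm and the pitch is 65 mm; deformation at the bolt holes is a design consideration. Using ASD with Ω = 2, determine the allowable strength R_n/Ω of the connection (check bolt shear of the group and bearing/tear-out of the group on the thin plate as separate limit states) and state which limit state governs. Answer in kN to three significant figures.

442 kN (bolt shear governs)

Bolt shear: A_b = π·20²/4 = 314.2 mm²; R_n = 469 × 314.2 × 6 × 1 / 1000 = 884 kN → 884 / 2 = 442 kN.
Bearing (1.2 l_c t F_u ≤ 2.4 d t F_u): upper limit = 2.4·20·14·430 / 1000 = 289 kN.
  Edge l_c = 50 − 22/2 = 39 → r_n = 281.7 kN; interior l_c = 65 − 22 = 43 → r_n = 289 kN.
  R_n,bearing = 2·281.7 + 4·289 = 1719 kN → 1719 / 2 = 860 kN.
Bolt shear governs: 442 kN.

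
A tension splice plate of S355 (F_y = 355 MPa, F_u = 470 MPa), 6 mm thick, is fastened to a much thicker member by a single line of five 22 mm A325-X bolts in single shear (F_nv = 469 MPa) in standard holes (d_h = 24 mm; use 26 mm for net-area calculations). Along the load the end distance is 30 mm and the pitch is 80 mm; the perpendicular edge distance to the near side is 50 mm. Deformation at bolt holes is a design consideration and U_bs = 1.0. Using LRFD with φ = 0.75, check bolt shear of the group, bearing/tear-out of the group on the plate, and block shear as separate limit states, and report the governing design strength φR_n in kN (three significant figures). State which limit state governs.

374 kN (block shear governs)

Bolt shear: A_b = π·22²/4 = 380.1 mm²; R_n = 469 × 380.1 × 5 × 1 / 1000 = 891.4 kN → 0.75 × 891.4 = 669 kN.
Bearing: edge l_c = 18, r_n = 60.91 kN; interior l_c = 56, r_n = 148.9 kN; R_n = 60.91 + 4·148.9 = 656.5 kN → 492 kN.
Block shear: A_gv = 2100, A_nv = 1398, A_nt = 222 mm²; R_n = min(0.6F_uA_nv, 0.6F_yA_gv) + U_bs·F_u·A_nt = 498.6 kN → 374 kN.
Block shear governs: 374 kN.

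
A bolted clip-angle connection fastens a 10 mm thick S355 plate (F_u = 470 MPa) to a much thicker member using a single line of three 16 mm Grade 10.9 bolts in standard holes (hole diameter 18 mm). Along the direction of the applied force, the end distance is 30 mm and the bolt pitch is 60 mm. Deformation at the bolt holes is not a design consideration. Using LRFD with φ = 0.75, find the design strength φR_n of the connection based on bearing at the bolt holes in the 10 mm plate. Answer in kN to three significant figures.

Per bolt r_n = 1.5 l_c t F_u ≤ 3.0 d t F_u; upper limit = 3.0 × 16 × 10 × 470 / 1000 = 225.6 kN.
Edge bolt: l_c = 30 − 18/2 = 21 mm → 1.5 × 21 × 10 × 470 / 1000 = 148.1 → r_n = 148.1 kN.
Interior bolts: l_c = 60 − 18 = 42 mm → 1.5 × 42 × 10 × 470 / 1000 = 296.1 → r_n = 225.6 kN.
R_n = 1 × 148.1 + 2 × 225.6 = 599.2 kN.
Design strength φR_n = 0.75 × 599.2 = 449 kN.

449 kN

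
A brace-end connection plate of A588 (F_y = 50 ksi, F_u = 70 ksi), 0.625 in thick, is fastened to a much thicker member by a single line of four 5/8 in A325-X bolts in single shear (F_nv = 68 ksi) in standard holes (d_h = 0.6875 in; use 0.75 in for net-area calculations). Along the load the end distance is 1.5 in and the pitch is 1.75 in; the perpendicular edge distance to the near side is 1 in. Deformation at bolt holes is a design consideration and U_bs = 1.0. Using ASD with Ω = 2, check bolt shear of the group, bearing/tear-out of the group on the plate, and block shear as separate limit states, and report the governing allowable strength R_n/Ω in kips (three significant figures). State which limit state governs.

41.7 kips (bolt shear governs)

Bolt shear: A_b = π·0.625²/4 = 0.3068 in²; R_n = 68 × 0.3068 × 4 × 1 = 83.45 kips → 83.45 / 2 = 41.7 kips.
Bearing: edge l_c = 1.156, r_n = 60.7 kips; interior l_c = 1.062, r_n = 55.78 kips; R_n = 60.7 + 3·55.78 = 228 kips → 114 kips.
Block shear: A_gv = 4.219, A_nv = 2.578, A_nt = 0.3906 in²; R_n = min(0.6F_uA_nv, 0.6F_yA_gv) + U_bs·F_u·A_nt = 135.6 kips → 67.8 kips.
Bolt shear governs: 41.7 kips.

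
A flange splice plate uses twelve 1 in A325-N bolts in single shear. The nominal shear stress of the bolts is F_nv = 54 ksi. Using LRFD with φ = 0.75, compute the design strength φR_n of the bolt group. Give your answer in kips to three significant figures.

A_b = π × 1² / 4 = 0.7854 in².
R_n = F_nv · A_b · n · n_s = 54 × 0.7854 × 12 × 1 = 508.9 kips.
Design strength φR_n = 0.75 × 508.9 = 382 kips.

382 kips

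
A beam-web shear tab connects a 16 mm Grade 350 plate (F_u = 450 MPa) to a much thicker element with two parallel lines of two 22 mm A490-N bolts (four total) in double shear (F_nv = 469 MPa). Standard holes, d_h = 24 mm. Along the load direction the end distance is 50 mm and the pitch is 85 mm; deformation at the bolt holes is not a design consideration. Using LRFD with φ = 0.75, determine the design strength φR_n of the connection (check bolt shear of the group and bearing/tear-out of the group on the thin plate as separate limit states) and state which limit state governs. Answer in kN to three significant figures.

Bolt shear: A_b = π·22²/4 = 380.1 mm²; R_n = 469 × 380.1 × 4 × 2 / 1000 = 1426 kN → 0.75 × 1426 = 1070 kN.
Bearing (1.5 l_c t F_u ≤ 3.0 d t F_u): upper limit = 3.0·22·16·450 / 1000 = 475.2 kN.
  Edge l_c = 50 − 24/2 = 38 → r_n = 410.4 kN; interior l_c = 85 − 24 = 61 → r_n = 475.2 kN.
  R_n,bearing = 2·410.4 + 2·475.2 = 1771 kN → 0.75 × 1771 = 1330 kN.
Bolt shear governs: 1070 kN.

1070 kN (bolt shear governs)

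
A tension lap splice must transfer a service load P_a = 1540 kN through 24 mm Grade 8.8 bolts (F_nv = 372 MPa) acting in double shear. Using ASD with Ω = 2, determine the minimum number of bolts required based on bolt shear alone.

10 bolts

A_b = π·24²/4 = 452.4 mm².
Per-bolt allowable strength R_n/Ω = 372 × 452.4 × 2 / 1000 / 2 = 168.3 kN.
n ≥ 1540 / 168.3 = 9.151 → use 10 bolts.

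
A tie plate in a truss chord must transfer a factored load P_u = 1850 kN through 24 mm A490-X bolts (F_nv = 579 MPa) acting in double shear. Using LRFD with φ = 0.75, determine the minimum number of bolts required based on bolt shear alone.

5 bolts

A_b = π·24²/4 = 452.4 mm².
Per-bolt design strength φR_n = 0.75 × 579 × 452.4 × 2 / 1000 = 392.9 kN.
n ≥ 1850 / 392.9 = 4.709 → use 5 bolts.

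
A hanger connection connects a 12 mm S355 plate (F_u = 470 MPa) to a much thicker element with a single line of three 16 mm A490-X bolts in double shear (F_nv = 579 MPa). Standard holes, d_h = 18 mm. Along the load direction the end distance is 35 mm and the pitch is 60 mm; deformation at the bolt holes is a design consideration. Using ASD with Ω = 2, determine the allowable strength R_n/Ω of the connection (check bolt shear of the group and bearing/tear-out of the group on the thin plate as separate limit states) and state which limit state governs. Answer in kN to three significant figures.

305 kN (bearing governs)

Bolt shear: A_b = π·16²/4 = 201.1 mm²; R_n = 579 × 201.1 × 3 × 2 / 1000 = 698.5 kN → 698.5 / 2 = 349 kN.
Bearing (1.2 l_c t F_u ≤ 2.4 d t F_u): upper limit = 2.4·16·12·470 / 1000 = 216.6 kN.
  Edge l_c = 35 − 18/2 = 26 → r_n = 176 kN; interior l_c = 60 − 18 = 42 → r_n = 216.6 kN.
  R_n,bearing = 1·176 + 2·216.6 = 609.1 kN → 609.1 / 2 = 305 kN.
Bearing governs: 305 kN.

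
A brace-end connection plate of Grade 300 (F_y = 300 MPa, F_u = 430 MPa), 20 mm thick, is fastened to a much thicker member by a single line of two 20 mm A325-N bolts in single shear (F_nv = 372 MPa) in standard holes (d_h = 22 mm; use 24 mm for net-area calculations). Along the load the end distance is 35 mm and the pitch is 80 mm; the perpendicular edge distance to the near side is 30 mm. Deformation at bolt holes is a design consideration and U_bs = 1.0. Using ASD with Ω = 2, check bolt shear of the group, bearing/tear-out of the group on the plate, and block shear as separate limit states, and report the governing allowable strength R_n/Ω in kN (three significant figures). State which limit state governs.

117 kN (bolt shear governs)

Bolt shear: A_b = π·20²/4 = 314.2 mm²; R_n = 372 × 314.2 × 2 × 1 / 1000 = 233.7 kN → 233.7 / 2 = 117 kN.
Bearing: edge l_c = 24, r_n = 247.7 kN; interior l_c = 58, r_n = 412.8 kN; R_n = 247.7 + 1·412.8 = 660.5 kN → 330 kN.
Block shear: A_gv = 2300, A_nv = 1580, A_nt = 360 mm²; R_n = min(0.6F_uA_nv, 0.6F_yA_gv) + U_bs·F_u·A_nt = 562.4 kN → 281 kN.
Bolt shear governs: 117 kN.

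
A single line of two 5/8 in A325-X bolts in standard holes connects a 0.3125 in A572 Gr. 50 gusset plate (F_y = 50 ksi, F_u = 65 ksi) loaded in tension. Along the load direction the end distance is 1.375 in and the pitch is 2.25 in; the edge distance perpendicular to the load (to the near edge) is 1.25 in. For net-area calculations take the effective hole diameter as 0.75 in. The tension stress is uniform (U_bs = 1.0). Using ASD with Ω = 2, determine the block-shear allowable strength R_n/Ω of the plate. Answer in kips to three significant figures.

24.1 kips

Shear plane L_v = 1.375 + 1·2.25 = 3.625 in; A_gv = 3.625 × 0.3125 = 1.133 in².
A_nv = (3.625 − 1.5·0.75) × 0.3125 = 0.7812 in².
A_nt = (1.25 − 0.5·0.75) × 0.3125 = 0.2734 in².
0.6 F_u A_nv = 30.47 kips; 0.6 F_y A_gv = 33.98 kips → shear rupture governs the shear term.
R_n = 30.47 + 1.0 × 65 × 0.2734 = 48.24 kips.
Allowable strength R_n/Ω = 48.24 / 2 = 24.1 kips.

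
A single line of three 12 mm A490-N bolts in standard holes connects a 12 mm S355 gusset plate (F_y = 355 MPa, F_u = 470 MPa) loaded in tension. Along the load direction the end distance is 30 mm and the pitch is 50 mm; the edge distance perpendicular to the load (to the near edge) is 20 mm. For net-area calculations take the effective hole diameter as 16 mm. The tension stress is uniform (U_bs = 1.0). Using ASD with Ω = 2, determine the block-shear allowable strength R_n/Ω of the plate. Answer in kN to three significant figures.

Shear plane L_v = 30 + 2·50 = 130 mm; A_gv = 130 × 12 = 1560 mm².
A_nv = (130 − 2.5·16) × 12 = 1080 mm².
A_nt = (20 − 0.5·16) × 12 = 144 mm².
0.6 F_u A_nv = 304.6 kN; 0.6 F_y A_gv = 332.3 kN → shear rupture governs the shear term.
R_n = 304.6 + 1.0 × 470 × 144 / 1000 = 372.2 kN.
Allowable strength R_n/Ω = 372.2 / 2 = 186 kN.

186 kN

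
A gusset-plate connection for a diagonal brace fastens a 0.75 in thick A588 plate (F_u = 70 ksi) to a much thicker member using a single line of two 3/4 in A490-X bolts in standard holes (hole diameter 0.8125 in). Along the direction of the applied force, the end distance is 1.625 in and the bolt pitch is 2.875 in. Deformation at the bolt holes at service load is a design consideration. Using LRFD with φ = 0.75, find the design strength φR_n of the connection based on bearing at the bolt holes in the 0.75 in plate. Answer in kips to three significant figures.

Per bolt r_n = 1.2 l_c t F_u ≤ 2.4 d t F_u; upper limit = 2.4 × 0.75 × 0.75 × 70 = 94.5 kips.
Edge bolt: l_c = 1.625 − 0.8125/2 = 1.219 in → 1.2 × 1.219 × 0.75 × 70 = 76.78 → r_n = 76.78 kips.
Interior bolts: l_c = 2.875 − 0.8125 = 2.062 in → 1.2 × 2.062 × 0.75 × 70 = 129.9 → r_n = 94.5 kips.
R_n = 1 × 76.78 + 1 × 94.5 = 171.3 kips.
Design strength φR_n = 0.75 × 171.3 = 128 kips.

128 kips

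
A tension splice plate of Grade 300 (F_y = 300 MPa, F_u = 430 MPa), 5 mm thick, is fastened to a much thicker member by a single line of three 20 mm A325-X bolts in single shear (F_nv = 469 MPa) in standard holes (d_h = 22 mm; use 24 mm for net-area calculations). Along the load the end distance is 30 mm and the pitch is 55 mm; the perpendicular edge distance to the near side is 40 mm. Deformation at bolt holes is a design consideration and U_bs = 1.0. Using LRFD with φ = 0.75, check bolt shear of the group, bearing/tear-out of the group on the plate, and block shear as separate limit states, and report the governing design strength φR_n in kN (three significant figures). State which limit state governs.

123 kN (block shear governs)

Bolt shear: A_b = π·20²/4 = 314.2 mm²; R_n = 469 × 314.2 × 3 × 1 / 1000 = 442 kN → 0.75 × 442 = 332 kN.
Bearing: edge l_c = 19, r_n = 49.02 kN; interior l_c = 33, r_n = 85.14 kN; R_n = 49.02 + 2·85.14 = 219.3 kN → 164 kN.
Block shear: A_gv = 700, A_nv = 400, A_nt = 140 mm²; R_n = min(0.6F_uA_nv, 0.6F_yA_gv) + U_bs·F_u·A_nt = 163.4 kN → 123 kN.
Block shear governs: 123 kN.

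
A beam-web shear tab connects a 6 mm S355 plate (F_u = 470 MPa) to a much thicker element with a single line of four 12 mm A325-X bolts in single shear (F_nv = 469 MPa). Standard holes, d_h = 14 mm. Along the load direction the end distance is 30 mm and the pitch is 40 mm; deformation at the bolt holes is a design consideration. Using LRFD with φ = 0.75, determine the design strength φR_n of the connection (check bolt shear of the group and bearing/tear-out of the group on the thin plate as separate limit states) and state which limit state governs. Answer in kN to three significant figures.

159 kN (bolt shear governs)

Bolt shear: A_b = π·12²/4 = 113.1 mm²; R_n = 469 × 113.1 × 4 × 1 / 1000 = 212.2 kN → 0.75 × 212.2 = 159 kN.
Bearing (1.2 l_c t F_u ≤ 2.4 d t F_u): upper limit = 2.4·12·6·470 / 1000 = 81.22 kN.
  Edge l_c = 30 − 14/2 = 23 → r_n = 77.83 kN; interior l_c = 40 − 14 = 26 → r_n = 81.22 kN.
  R_n,bearing = 1·77.83 + 3·81.22 = 321.5 kN → 0.75 × 321.5 = 241 kN.
Bolt shear governs: 159 kN.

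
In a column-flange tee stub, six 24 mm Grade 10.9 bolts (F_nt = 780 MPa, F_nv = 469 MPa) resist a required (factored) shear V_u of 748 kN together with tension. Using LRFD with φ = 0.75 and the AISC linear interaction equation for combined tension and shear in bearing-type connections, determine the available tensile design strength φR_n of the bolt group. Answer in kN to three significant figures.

A_b = π·24²/4 = 452.4 mm²; f_rv = 748 × 1000 / (6 × 452.4) = 275.6 MPa.
F'_nt = 1.3 F_nt − (F_nt / φF_nv) f_rv = 1.3·780 − (780/(0.75·469))·275.6 = 402.9 MPa, capped at F_nt → F'_nt = 402.9 MPa.
R_n = F'_nt · A_b · n = 402.9 × 452.4 × 6 / 1000 = 1094 kN.
Design strength φR_n = 0.75 × 1094 = 820 kN.

820 kN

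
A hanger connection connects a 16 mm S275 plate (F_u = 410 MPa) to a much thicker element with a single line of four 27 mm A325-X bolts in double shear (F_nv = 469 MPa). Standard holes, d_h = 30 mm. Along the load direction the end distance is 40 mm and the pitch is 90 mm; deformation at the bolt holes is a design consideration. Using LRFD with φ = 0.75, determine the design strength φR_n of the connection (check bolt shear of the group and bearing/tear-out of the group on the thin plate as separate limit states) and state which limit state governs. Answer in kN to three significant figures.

1100 kN (bearing governs)

Bolt shear: A_b = π·27²/4 = 572.6 mm²; R_n = 469 × 572.6 × 4 × 2 / 1000 = 2148 kN → 0.75 × 2148 = 1610 kN.
Bearing (1.2 l_c t F_u ≤ 2.4 d t F_u): upper limit = 2.4·27·16·410 / 1000 = 425.1 kN.
  Edge l_c = 40 − 30/2 = 25 → r_n = 196.8 kN; interior l_c = 90 − 30 = 60 → r_n = 425.1 kN.
  R_n,bearing = 1·196.8 + 3·425.1 = 1472 kN → 0.75 × 1472 = 1100 kN.
Bearing governs: 1100 kN.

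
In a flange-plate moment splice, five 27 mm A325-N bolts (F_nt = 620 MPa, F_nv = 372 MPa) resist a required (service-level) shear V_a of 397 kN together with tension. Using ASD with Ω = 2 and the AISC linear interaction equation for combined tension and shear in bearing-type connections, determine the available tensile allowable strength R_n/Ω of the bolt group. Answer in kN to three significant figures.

A_b = π·27²/4 = 572.6 mm²; f_rv = 397 × 1000 / (5 × 572.6) = 138.7 MPa.
F'_nt = 1.3 F_nt − (Ω F_nt / F_nv) f_rv = 1.3·620 − (2·620/372)·138.7 = 343.7 MPa, capped at F_nt → F'_nt = 343.7 MPa.
R_n = F'_nt · A_b · n = 343.7 × 572.6 × 5 / 1000 = 984.1 kN.
Allowable strength R_n/Ω = 984.1 / 2 = 492 kN.

492 kN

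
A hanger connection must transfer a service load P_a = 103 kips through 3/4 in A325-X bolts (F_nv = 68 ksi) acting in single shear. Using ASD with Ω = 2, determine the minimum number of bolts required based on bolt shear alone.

A_b = π·0.75²/4 = 0.4418 in².
Per-bolt allowable strength R_n/Ω = 68 × 0.4418 × 1 / 2 = 15.02 kips.
n ≥ 103 / 15.02 = 6.857 → use 7 bolts.

7 bolts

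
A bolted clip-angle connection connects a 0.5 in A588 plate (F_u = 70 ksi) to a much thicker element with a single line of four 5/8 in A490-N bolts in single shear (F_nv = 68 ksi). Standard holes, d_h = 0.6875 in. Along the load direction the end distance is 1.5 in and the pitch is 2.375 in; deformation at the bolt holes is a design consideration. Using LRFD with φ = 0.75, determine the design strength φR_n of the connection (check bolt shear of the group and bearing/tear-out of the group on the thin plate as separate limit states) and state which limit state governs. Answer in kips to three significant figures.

62.6 kips (bolt shear governs)

Bolt shear: A_b = π·0.625²/4 = 0.3068 in²; R_n = 68 × 0.3068 × 4 × 1 = 83.45 kips → 0.75 × 83.45 = 62.6 kips.
Bearing (1.2 l_c t F_u ≤ 2.4 d t F_u): upper limit = 2.4·0.625·0.5·70 = 52.5 kips.
  Edge l_c = 1.5 − 0.6875/2 = 1.156 → r_n = 48.56 kips; interior l_c = 2.375 − 0.6875 = 1.688 → r_n = 52.5 kips.
  R_n,bearing = 1·48.56 + 3·52.5 = 206.1 kips → 0.75 × 206.1 = 155 kips.
Bolt shear governs: 62.6 kips.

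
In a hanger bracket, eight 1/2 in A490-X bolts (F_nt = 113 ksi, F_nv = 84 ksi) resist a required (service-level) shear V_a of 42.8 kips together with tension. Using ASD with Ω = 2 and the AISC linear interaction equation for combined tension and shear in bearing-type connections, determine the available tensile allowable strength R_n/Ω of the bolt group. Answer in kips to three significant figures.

57.8 kips

A_b = π·0.5²/4 = 0.1963 in²; f_rv = 42.8 / (8 × 0.1963) = 27.25 ksi.
F'_nt = 1.3 F_nt − (Ω F_nt / F_nv) f_rv = 1.3·113 − (2·113/84)·27.25 = 73.59 ksi, capped at F_nt → F'_nt = 73.59 ksi.
R_n = F'_nt · A_b · n = 73.59 × 0.1963 × 8 = 115.6 kips.
Allowable strength R_n/Ω = 115.6 / 2 = 57.8 kips.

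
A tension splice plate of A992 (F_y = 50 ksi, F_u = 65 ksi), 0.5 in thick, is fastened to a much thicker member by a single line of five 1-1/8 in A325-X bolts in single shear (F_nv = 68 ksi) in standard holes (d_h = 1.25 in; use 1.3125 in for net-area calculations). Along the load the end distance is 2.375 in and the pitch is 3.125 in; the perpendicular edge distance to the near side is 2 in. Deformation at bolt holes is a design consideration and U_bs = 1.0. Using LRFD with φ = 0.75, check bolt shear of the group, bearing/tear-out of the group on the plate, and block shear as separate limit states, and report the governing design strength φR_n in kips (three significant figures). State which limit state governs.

164 kips (block shear governs)

Bolt shear: A_b = π·1.125²/4 = 0.994 in²; R_n = 68 × 0.994 × 5 × 1 = 338 kips → 0.75 × 338 = 253 kips.
Bearing: edge l_c = 1.75, r_n = 68.25 kips; interior l_c = 1.875, r_n = 73.12 kips; R_n = 68.25 + 4·73.12 = 360.8 kips → 271 kips.
Block shear: A_gv = 7.438, A_nv = 4.484, A_nt = 0.6719 in²; R_n = min(0.6F_uA_nv, 0.6F_yA_gv) + U_bs·F_u·A_nt = 218.6 kips → 164 kips.
Block shear governs: 164 kips.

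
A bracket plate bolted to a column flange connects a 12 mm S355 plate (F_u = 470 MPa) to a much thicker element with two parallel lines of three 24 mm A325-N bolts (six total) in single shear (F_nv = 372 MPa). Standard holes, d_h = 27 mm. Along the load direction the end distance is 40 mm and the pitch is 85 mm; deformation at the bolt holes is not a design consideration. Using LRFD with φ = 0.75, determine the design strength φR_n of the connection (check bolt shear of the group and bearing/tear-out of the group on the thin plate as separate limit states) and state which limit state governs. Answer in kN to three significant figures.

Bolt shear: A_b = π·24²/4 = 452.4 mm²; R_n = 372 × 452.4 × 6 × 1 / 1000 = 1010 kN → 0.75 × 1010 = 757 kN.
Bearing (1.5 l_c t F_u ≤ 3.0 d t F_u): upper limit = 3.0·24·12·470 / 1000 = 406.1 kN.
  Edge l_c = 40 − 27/2 = 26.5 → r_n = 224.2 kN; interior l_c = 85 − 27 = 58 → r_n = 406.1 kN.
  R_n,bearing = 2·224.2 + 4·406.1 = 2073 kN → 0.75 × 2073 = 1550 kN.
Bolt shear governs: 757 kN.

757 kN (bolt shear governs)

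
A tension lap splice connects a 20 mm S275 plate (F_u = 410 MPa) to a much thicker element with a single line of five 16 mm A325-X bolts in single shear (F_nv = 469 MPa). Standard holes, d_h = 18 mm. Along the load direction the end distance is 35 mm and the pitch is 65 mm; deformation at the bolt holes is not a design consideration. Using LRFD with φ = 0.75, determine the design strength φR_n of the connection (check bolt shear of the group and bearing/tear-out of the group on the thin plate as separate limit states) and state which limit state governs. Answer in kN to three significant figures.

Bolt shear: A_b = π·16²/4 = 201.1 mm²; R_n = 469 × 201.1 × 5 × 1 / 1000 = 471.5 kN → 0.75 × 471.5 = 354 kN.
Bearing (1.5 l_c t F_u ≤ 3.0 d t F_u): upper limit = 3.0·16·20·410 / 1000 = 393.6 kN.
  Edge l_c = 35 − 18/2 = 26 → r_n = 319.8 kN; interior l_c = 65 − 18 = 47 → r_n = 393.6 kN.
  R_n,bearing = 1·319.8 + 4·393.6 = 1894 kN → 0.75 × 1894 = 1420 kN.
Bolt shear governs: 354 kN.

354 kN (bolt shear governs)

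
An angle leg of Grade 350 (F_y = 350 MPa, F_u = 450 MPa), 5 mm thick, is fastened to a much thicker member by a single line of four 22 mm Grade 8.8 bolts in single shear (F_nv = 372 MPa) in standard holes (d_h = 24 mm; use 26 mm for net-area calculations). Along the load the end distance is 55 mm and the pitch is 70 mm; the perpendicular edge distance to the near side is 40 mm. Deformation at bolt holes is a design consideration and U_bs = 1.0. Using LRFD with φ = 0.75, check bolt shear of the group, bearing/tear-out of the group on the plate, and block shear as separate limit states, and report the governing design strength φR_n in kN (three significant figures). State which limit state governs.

Bolt shear: A_b = π·22²/4 = 380.1 mm²; R_n = 372 × 380.1 × 4 × 1 / 1000 = 565.6 kN → 0.75 × 565.6 = 424 kN.
Bearing: edge l_c = 43, r_n = 116.1 kN; interior l_c = 46, r_n = 118.8 kN; R_n = 116.1 + 3·118.8 = 472.5 kN → 354 kN.
Block shear: A_gv = 1325, A_nv = 870, A_nt = 135 mm²; R_n = min(0.6F_uA_nv, 0.6F_yA_gv) + U_bs·F_u·A_nt = 295.7 kN → 222 kN.
Block shear governs: 222 kN.

222 kN (block shear governs)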